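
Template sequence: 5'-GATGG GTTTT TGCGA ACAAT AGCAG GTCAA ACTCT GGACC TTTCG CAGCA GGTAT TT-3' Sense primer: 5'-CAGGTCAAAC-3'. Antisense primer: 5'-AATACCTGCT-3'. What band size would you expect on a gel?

34 bp

Forward primer CAGGTCAAAC is found on the top strand at positions 23–32.
The reverse primer's reverse complement is AGCAGGTATT, which matches the template at positions 47–56.
Product length = (reverse-primer end) − (forward-primer start) + 1 = 56 − 23 + 1 = 34 bp.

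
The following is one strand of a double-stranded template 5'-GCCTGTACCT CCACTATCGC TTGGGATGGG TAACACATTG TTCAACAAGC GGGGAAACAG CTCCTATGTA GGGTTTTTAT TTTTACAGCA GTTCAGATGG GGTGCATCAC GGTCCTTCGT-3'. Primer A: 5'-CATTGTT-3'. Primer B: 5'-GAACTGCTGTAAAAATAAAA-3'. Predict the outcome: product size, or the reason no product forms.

Primer A (CATTGTT) matches the top strand at positions 36–42; it acts as a forward primer.
Primer B's reverse complement is TTTTATTTTTACAGCAGTTC, matching the top strand at positions 75–94; it acts as a reverse primer.
The 3' ends face each other across positions 36–94, giving a 59 bp product.

Yes — a 59 bp product.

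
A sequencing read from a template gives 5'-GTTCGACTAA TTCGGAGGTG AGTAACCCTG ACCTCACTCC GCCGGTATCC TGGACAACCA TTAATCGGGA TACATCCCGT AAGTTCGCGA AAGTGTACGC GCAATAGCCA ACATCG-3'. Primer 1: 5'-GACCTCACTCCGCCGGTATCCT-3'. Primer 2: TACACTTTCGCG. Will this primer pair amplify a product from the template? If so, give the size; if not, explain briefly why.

Primer 1 (GACCTCACTCCGCCGGTATCCT) matches the top strand at positions 30–51; it acts as a forward primer.
Primer 2's reverse complement is CGCGAAAGTGTA, matching the top strand at positions 86–97; it acts as a reverse primer.
The 3' ends face each other across positions 30–97, giving a 68 bp product.

Yes — a 68 bp product.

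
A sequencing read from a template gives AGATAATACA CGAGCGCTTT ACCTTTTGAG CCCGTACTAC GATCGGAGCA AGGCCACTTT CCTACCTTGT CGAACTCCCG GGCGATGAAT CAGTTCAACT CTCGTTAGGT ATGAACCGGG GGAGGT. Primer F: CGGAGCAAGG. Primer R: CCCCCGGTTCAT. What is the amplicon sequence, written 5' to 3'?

5'-CGGAGCAAGGCCACTTTCCTACCTTGTCGAACTCCCGGGCGATGAATCAGTTCAACTCTCGTTAGGTATGAACCGGGGG-3'

Forward primer CGGAGCAAGG is found on the top strand at positions 44–53.
The reverse primer's reverse complement is ATGAACCGGGGG, which matches the template at positions 111–122.
The product is the template from position 44 through 122 (79 bp).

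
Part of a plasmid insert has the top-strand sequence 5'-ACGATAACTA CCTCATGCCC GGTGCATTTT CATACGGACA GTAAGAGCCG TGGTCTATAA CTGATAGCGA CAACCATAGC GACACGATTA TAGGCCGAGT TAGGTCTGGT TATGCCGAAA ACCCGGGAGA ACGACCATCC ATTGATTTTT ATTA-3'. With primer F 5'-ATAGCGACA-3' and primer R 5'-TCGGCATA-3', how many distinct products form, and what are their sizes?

The forward primer ATAGCGACA matches the top strand at positions 64–72, 76–84.
The reverse primer's reverse complement is TATGCCGA, matching at positions 111–118.
Each forward site pairs with the reverse site to give a product ending at position 118: sizes 55, 43 bp.

Two products: 55 bp, 43 bp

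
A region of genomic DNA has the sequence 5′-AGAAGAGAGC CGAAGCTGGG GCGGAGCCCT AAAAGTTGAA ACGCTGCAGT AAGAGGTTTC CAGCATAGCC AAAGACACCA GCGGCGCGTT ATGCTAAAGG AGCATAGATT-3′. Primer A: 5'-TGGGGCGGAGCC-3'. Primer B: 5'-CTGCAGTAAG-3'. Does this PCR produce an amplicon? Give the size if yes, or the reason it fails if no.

No product — both primers anneal to the same strand and extend in the same direction.

Primer A (TGGGGCGGAGCC) matches the top strand at positions 17–28 (3' end points downstream).
Primer B (CTGCAGTAAG) also matches the top strand directly, at positions 44–53 — its reverse complement CTTACTGCAG is not present.
Both primers anneal to the bottom strand with 3' ends pointing the same way, so neither can prime synthesis back toward the other.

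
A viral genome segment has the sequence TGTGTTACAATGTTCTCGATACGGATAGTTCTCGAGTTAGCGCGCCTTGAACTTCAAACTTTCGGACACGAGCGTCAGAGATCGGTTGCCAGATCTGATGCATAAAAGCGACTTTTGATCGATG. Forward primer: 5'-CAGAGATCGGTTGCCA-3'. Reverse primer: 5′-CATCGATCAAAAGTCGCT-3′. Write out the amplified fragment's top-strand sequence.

5'-CAGAGATCGGTTGCCAGATCTGATGCATAAAAGCGACTTTTGATCGATG-3'

The forward primer matches the template at positions 76–91.
Reverse complement of the reverse primer: AGCGACTTTTGATCGATG. This occurs on the top strand at positions 107–124.
The product is the template from position 76 through 124 (49 bp).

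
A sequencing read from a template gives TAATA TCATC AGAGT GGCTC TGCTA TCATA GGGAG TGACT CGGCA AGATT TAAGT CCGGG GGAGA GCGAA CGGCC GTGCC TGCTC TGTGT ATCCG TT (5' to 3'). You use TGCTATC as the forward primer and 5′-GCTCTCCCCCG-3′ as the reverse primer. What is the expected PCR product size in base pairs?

47 bp

The forward primer matches the template at positions 21–27.
The reverse primer's reverse complement is CGGGGGAGAGC, which matches the template at positions 57–67.
The product runs from position 21 to position 67, so its length is 67 − 21 + 1 = 47 bp.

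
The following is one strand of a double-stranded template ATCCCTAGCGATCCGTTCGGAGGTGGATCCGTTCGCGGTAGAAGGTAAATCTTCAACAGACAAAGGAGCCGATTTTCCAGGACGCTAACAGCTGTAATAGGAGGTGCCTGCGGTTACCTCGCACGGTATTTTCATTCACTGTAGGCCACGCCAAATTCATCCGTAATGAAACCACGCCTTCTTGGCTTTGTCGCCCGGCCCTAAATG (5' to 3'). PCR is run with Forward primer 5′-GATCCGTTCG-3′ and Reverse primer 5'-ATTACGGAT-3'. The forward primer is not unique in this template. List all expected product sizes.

The forward primer GATCCGTTCG matches the top strand at positions 10–19, 26–35.
The reverse primer's reverse complement is ATCCGTAAT, matching at positions 159–167.
Each forward site pairs with the reverse site to give a product ending at position 167: sizes 158, 142 bp.

158 bp, 142 bp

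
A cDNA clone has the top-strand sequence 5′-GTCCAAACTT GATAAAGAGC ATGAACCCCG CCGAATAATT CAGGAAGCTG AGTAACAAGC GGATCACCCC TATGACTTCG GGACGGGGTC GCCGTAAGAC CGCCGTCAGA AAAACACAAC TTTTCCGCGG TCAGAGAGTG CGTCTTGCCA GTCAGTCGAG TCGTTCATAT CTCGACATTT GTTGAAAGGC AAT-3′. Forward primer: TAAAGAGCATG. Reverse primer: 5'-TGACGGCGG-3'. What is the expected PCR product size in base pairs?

The forward primer matches the template at positions 13–23.
Reverse complement of the reverse primer: CCGCCGTCA. This occurs on the top strand at positions 100–108.
Product length = (reverse-primer end) − (forward-primer start) + 1 = 108 − 13 + 1 = 96 bp.

96 bp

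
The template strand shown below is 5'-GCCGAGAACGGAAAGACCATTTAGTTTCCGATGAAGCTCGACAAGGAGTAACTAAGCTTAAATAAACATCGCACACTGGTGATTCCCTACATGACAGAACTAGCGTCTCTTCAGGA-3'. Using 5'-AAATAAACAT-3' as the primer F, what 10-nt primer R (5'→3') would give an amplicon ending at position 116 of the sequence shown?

The forward primer binds at positions 60–69; the product's 3' end on the top strand is position 116.
The reverse primer anneals to the top strand over positions 107–116, i.e. to CTCTTCAGGA.
Its sequence written 5'→3' is the reverse complement: TCCTGAAGAG.

5'-TCCTGAAGAG-3'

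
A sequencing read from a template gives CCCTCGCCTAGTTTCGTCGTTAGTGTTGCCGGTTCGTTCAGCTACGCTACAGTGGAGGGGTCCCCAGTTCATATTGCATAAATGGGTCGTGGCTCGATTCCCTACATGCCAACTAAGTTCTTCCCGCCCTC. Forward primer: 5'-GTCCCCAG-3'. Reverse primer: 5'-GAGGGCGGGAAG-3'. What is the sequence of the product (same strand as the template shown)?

Forward primer GTCCCCAG is found on the top strand at positions 60–67.
The reverse primer's reverse complement is CTTCCCGCCCTC, which matches the template at positions 120–131.
The product is the template from position 60 through 131 (72 bp).

5'-GTCCCCAGTTCATATTGCATAAATGGGTCGTGGCTCGATTCCCTACATGCCAACTAAGTTCTTCCCGCCCTC-3'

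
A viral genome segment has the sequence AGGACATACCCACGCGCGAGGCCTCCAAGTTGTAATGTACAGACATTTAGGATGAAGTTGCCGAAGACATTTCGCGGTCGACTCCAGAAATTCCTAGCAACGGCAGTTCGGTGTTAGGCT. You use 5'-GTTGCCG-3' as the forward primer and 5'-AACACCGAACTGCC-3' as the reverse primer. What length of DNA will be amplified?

59 bp

Scanning the template, GTTGCCG occurs at positions 57–63; this primer anneals to the bottom strand there with its 3' end pointing downstream.
The reverse primer's reverse complement is GGCAGTTCGGTGTT, which matches the template at positions 102–115.
Amplicon spans positions 57–115: 59 bp.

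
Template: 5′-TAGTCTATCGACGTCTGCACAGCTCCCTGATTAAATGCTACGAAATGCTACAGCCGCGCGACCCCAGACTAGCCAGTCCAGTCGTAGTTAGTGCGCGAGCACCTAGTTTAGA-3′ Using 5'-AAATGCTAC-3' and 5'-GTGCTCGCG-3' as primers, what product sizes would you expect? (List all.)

70 bp, 60 bp

The forward primer AAATGCTAC matches the top strand at positions 33–41, 43–51.
The reverse primer's reverse complement is CGCGAGCAC, matching at positions 94–102.
Each forward site pairs with the reverse site to give a product ending at position 102: sizes 70, 60 bp.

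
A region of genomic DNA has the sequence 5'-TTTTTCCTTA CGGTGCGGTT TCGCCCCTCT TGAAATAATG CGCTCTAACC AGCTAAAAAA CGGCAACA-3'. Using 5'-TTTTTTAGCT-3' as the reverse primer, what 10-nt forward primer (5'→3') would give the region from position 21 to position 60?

5'-TCGCCCCTCT-3'

The reverse primer's reverse complement AGCTAAAAAA matches the template at positions 51–60; the product starts at position 21.
The forward primer is identical to the top strand over positions 21–30: TCGCCCCTCT.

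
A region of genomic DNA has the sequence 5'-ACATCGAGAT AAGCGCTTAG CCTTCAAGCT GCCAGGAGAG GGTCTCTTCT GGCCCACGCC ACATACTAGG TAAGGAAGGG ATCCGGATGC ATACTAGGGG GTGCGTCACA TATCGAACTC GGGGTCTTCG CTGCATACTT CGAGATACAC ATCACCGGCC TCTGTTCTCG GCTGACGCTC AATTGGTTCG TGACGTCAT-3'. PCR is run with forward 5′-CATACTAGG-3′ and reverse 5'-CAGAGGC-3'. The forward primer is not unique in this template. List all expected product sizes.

The forward primer CATACTAGG matches the top strand at positions 62–70, 90–98.
The reverse primer's reverse complement is GCCTCTG, matching at positions 158–164.
Each forward site pairs with the reverse site to give a product ending at position 164: sizes 103, 75 bp.

103 bp, 75 bp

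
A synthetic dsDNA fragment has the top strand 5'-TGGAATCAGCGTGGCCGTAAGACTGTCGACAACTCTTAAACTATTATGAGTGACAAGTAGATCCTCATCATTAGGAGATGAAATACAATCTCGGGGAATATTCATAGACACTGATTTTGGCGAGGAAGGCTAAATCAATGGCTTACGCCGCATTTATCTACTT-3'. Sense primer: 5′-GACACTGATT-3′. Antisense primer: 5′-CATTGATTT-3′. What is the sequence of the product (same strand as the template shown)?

5'-GACACTGATTTTGGCGAGGAAGGCTAAATCAATG-3'

Scanning the template, GACACTGATT occurs at positions 107–116; this primer anneals to the bottom strand there with its 3' end pointing downstream.
Taking the reverse complement of CATTGATTT gives AAATCAATG, found at positions 132–140 on the template; the primer anneals here to the top strand with its 3' end pointing upstream.
The product is the template from position 107 through 140 (34 bp).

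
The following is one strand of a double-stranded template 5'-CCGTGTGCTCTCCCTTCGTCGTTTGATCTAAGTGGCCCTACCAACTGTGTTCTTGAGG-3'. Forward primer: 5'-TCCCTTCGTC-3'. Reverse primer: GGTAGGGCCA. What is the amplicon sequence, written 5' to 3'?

Scanning the template, TCCCTTCGTC occurs at positions 11–20; this primer anneals to the bottom strand there with its 3' end pointing downstream.
Taking the reverse complement of GGTAGGGCCA gives TGGCCCTACC, found at positions 33–42 on the template; the primer anneals here to the top strand with its 3' end pointing upstream.
The product is the template from position 11 through 42 (32 bp).

5'-TCCCTTCGTCGTTTGATCTAAGTGGCCCTACC-3'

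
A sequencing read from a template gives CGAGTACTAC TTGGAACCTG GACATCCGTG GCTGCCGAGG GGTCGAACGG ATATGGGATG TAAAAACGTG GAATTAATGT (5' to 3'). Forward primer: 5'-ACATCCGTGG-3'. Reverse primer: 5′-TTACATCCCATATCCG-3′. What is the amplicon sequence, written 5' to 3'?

Forward primer ACATCCGTGG is found on the top strand at positions 22–31.
Taking the reverse complement of TTACATCCCATATCCG gives CGGATATGGGATGTAA, found at positions 48–63 on the template; the primer anneals here to the top strand with its 3' end pointing upstream.
The product is the template from position 22 through 63 (42 bp).

5'-ACATCCGTGGCTGCCGAGGGGTCGAACGGATATGGGATGTAA-3'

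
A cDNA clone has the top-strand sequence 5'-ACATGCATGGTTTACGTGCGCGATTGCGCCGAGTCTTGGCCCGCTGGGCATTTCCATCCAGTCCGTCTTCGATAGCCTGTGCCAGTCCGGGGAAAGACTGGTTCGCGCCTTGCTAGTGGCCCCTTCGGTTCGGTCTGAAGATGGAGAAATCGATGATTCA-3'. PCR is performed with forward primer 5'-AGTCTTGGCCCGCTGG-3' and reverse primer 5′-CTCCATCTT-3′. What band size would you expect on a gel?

Forward primer AGTCTTGGCCCGCTGG is found on the top strand at positions 32–47.
The reverse primer's reverse complement is AAGATGGAG, which matches the template at positions 138–146.
The product runs from position 32 to position 146, so its length is 146 − 32 + 1 = 115 bp.

115 bp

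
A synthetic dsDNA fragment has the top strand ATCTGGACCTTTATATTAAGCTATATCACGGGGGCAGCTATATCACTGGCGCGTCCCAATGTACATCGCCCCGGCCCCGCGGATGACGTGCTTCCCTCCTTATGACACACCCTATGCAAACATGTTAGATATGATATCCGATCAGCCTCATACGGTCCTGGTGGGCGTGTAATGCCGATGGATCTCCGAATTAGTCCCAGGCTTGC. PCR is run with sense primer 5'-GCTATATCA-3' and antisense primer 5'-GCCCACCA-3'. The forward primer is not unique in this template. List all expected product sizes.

The forward primer GCTATATCA matches the top strand at positions 20–28, 37–45.
The reverse primer's reverse complement is TGGTGGGC, matching at positions 159–166.
Each forward site pairs with the reverse site to give a product ending at position 166: sizes 147, 130 bp.

147 bp, 130 bp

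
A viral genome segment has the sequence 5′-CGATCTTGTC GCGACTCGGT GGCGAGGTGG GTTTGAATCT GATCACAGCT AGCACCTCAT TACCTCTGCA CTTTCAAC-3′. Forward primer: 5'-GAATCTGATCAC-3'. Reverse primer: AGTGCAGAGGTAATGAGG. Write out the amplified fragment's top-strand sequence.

5'-GAATCTGATCACAGCTAGCACCTCATTACCTCTGCACT-3'

Forward primer GAATCTGATCAC is found on the top strand at positions 35–46.
Taking the reverse complement of AGTGCAGAGGTAATGAGG gives CCTCATTACCTCTGCACT, found at positions 55–72 on the template; the primer anneals here to the top strand with its 3' end pointing upstream.
The product is the template from position 35 through 72 (38 bp).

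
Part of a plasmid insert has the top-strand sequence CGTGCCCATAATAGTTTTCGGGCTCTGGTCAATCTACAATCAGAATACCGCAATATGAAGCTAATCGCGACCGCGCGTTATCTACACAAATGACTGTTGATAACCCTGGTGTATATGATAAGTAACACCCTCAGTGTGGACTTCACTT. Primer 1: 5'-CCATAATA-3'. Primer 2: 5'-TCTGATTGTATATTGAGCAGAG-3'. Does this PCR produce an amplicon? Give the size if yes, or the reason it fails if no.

No product — primer 2 has no binding site in the template.

Primer 2 (TCTGATTGTATATTGAGCAGAG) does not match the top strand, and its reverse complement CTCTGCTCAATATACAATCAGA does not match either.
With no annealing site for primer 2, no amplification occurs.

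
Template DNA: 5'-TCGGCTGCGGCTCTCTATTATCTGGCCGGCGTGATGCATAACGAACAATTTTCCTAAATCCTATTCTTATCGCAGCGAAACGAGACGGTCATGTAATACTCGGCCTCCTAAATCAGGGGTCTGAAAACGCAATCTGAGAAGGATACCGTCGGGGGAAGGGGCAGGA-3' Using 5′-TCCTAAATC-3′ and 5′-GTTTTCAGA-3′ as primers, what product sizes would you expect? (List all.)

77 bp, 23 bp

The forward primer TCCTAAATC matches the top strand at positions 52–60, 106–114.
The reverse primer's reverse complement is TCTGAAAAC, matching at positions 120–128.
Each forward site pairs with the reverse site to give a product ending at position 128: sizes 77, 23 bp.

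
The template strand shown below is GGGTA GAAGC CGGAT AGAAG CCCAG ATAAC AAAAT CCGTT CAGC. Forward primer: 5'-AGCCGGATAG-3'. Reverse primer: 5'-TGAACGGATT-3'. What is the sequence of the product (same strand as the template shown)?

Forward primer AGCCGGATAG is found on the top strand at positions 8–17.
Taking the reverse complement of TGAACGGATT gives AATCCGTTCA, found at positions 33–42 on the template; the primer anneals here to the top strand with its 3' end pointing upstream.
The product is the template from position 8 through 42 (35 bp).

5'-AGCCGGATAGAAGCCCAGATAACAAAATCCGTTCA-3'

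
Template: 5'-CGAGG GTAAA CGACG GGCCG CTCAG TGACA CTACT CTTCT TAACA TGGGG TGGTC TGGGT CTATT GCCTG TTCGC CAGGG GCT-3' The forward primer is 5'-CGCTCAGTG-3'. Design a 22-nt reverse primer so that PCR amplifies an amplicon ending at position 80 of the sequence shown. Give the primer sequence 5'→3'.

5'-CCCTGGCGAACAGGCAATAGAC-3'

The forward primer binds at positions 19–27; the product's 3' end on the top strand is position 80.
The reverse primer anneals to the top strand over positions 59–80, i.e. to GTCTATTGCCTGTTCGCCAGGG.
Its sequence written 5'→3' is the reverse complement: CCCTGGCGAACAGGCAATAGAC.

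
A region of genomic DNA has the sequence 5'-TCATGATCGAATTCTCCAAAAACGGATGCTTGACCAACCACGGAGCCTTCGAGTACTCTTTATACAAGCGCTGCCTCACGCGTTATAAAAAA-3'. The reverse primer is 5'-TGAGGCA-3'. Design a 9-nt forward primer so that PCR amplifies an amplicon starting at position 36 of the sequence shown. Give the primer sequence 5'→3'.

5'-AACCACGGA-3'

The reverse primer's reverse complement TGCCTCA matches the template at positions 72–78; the product starts at position 36.
The forward primer is identical to the top strand over positions 36–44: AACCACGGA.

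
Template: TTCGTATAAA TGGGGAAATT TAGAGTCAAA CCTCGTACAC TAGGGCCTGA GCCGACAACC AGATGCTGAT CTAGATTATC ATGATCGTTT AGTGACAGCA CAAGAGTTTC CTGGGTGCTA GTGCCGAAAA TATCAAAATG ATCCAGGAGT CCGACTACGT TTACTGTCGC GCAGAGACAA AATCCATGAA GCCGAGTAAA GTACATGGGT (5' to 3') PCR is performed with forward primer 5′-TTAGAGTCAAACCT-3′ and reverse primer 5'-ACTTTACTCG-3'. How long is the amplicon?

The forward primer matches the template at positions 20–33.
The reverse primer's reverse complement is CGAGTAAAGT, which matches the template at positions 193–202.
Amplicon spans positions 20–202: 183 bp.

183 bp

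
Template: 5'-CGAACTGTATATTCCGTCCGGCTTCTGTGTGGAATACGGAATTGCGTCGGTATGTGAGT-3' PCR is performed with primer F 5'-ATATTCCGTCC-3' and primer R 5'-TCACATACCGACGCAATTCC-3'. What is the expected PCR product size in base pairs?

The forward primer matches the template at positions 9–19.
Reverse complement of the reverse primer: GGAATTGCGTCGGTATGTGA. This occurs on the top strand at positions 38–57.
Product length = (reverse-primer end) − (forward-primer start) + 1 = 57 − 9 + 1 = 49 bp.

49 bp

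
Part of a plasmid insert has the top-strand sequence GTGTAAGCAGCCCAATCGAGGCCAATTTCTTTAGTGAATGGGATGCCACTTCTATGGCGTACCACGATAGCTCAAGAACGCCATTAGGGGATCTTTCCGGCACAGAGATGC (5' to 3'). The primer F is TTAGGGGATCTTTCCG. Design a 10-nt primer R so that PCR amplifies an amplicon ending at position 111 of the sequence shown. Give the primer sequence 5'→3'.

The forward primer binds at positions 84–99; the product's 3' end on the top strand is position 111.
The reverse primer anneals to the top strand over positions 102–111, i.e. to ACAGAGATGC.
Its sequence written 5'→3' is the reverse complement: GCATCTCTGT.

5'-GCATCTCTGT-3'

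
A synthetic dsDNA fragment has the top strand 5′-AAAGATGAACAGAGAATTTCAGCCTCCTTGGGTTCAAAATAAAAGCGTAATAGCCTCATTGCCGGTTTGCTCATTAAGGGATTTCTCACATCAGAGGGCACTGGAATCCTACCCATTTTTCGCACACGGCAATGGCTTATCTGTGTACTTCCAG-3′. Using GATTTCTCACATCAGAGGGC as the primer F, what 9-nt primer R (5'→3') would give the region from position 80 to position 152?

5'-GGAAGTACA-3'

The product's 3' end on the top strand is position 152.
The reverse primer anneals to the top strand over positions 144–152, i.e. to TGTACTTCC.
Its sequence written 5'→3' is the reverse complement: GGAAGTACA.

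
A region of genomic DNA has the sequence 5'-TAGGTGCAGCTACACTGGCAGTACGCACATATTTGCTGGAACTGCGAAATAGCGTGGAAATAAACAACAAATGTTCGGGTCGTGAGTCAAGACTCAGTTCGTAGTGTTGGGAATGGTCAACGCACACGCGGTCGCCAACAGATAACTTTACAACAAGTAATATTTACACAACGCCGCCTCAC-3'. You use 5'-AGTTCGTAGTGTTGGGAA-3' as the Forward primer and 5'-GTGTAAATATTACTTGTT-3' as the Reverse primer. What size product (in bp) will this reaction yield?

Forward primer AGTTCGTAGTGTTGGGAA is found on the top strand at positions 96–113.
The reverse primer's reverse complement is AACAAGTAATATTTACAC, which matches the template at positions 152–169.
The product runs from position 96 to position 169, so its length is 169 − 96 + 1 = 74 bp.

74 bp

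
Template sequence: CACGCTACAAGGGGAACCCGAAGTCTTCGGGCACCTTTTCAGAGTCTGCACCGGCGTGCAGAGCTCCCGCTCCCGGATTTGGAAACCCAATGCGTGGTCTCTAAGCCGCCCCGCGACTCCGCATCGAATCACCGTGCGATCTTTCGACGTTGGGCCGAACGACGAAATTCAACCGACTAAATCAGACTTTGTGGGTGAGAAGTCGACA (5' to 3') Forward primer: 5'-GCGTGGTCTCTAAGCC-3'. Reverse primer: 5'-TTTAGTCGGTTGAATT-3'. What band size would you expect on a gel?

Forward primer GCGTGGTCTCTAAGCC is found on the top strand at positions 92–107.
Reverse complement of the reverse primer: AATTCAACCGACTAAA. This occurs on the top strand at positions 166–181.
Product length = (reverse-primer end) − (forward-primer start) + 1 = 181 − 92 + 1 = 90 bp.

90 bp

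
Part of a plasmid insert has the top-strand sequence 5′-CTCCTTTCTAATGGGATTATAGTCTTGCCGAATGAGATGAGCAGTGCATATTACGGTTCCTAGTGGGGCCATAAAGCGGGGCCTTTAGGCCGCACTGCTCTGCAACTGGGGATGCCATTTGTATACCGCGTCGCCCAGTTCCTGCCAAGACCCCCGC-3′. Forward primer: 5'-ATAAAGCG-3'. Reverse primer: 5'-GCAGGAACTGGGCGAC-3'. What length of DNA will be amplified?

The forward primer matches the template at positions 71–78.
Taking the reverse complement of GCAGGAACTGGGCGAC gives GTCGCCCAGTTCCTGC, found at positions 130–145 on the template; the primer anneals here to the top strand with its 3' end pointing upstream.
Product length = (reverse-primer end) − (forward-primer start) + 1 = 145 − 71 + 1 = 75 bp.

75 bp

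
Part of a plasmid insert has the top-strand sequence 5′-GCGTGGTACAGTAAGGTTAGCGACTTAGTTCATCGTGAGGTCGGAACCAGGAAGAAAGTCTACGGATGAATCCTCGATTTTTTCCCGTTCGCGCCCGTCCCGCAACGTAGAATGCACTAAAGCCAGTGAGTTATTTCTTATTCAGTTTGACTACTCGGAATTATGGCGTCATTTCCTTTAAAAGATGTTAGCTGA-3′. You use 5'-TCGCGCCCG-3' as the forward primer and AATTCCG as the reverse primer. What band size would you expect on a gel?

74 bp

The forward primer matches the template at positions 89–97.
Taking the reverse complement of AATTCCG gives CGGAATT, found at positions 156–162 on the template; the primer anneals here to the top strand with its 3' end pointing upstream.
Amplicon spans positions 89–162: 74 bp.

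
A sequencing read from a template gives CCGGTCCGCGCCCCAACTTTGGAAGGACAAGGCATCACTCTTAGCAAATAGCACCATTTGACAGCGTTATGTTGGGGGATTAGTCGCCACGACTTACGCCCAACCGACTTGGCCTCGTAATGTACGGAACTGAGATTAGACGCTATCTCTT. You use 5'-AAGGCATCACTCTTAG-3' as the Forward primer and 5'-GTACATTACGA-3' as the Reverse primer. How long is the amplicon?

Scanning the template, AAGGCATCACTCTTAG occurs at positions 29–44; this primer anneals to the bottom strand there with its 3' end pointing downstream.
The reverse primer's reverse complement is TCGTAATGTAC, which matches the template at positions 115–125.
Amplicon spans positions 29–125: 97 bp.

97 bp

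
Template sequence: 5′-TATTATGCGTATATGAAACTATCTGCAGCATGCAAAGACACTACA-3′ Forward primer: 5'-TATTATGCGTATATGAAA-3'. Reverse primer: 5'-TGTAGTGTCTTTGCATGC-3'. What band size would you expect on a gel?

45 bp

The forward primer matches the template at positions 1–18.
Reverse complement of the reverse primer: GCATGCAAAGACACTACA. This occurs on the top strand at positions 28–45.
Amplicon spans positions 1–45: 45 bp.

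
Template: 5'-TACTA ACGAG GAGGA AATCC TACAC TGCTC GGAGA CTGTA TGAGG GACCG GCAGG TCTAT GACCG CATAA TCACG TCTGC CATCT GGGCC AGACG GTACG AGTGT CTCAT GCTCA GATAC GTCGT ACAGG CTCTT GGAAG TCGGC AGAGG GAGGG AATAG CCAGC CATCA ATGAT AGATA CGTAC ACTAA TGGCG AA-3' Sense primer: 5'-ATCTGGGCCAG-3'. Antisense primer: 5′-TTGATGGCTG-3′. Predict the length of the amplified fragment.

Forward primer ATCTGGGCCAG is found on the top strand at positions 82–92.
The reverse primer's reverse complement is CAGCCATCAA, which matches the template at positions 162–171.
Product length = (reverse-primer end) − (forward-primer start) + 1 = 171 − 82 + 1 = 90 bp.

90 bp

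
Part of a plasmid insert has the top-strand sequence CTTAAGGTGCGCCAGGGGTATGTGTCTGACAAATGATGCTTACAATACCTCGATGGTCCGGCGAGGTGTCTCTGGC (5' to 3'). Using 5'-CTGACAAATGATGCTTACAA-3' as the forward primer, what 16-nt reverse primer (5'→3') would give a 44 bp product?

5'-ACACCTCGCCGGACCA-3'

The forward primer binds at positions 26–45, so a 44 bp product ends at position 26 + 44 − 1 = 69.
The reverse primer anneals to the top strand over positions 54–69, i.e. to TGGTCCGGCGAGGTGT.
Its sequence written 5'→3' is the reverse complement: ACACCTCGCCGGACCA.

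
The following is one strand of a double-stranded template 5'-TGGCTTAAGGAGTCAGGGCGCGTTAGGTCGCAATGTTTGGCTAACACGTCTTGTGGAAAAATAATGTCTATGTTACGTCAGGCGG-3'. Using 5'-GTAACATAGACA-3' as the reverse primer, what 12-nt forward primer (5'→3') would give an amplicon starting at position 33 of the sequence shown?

5'-ATGTTTGGCTAA-3'

The reverse primer's reverse complement TGTCTATGTTAC matches the template at positions 65–76; the product starts at position 33.
The forward primer is identical to the top strand over positions 33–44: ATGTTTGGCTAA.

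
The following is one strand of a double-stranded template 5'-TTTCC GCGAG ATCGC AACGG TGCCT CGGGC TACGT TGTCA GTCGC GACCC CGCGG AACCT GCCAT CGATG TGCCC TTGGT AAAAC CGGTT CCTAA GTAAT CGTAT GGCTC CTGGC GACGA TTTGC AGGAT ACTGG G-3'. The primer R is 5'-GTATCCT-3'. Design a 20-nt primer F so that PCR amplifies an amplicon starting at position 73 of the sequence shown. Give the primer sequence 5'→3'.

5'-CCCTTGGTAAAACCGGTTCC-3'

The reverse primer's reverse complement AGGATAC matches the template at positions 126–132; the product starts at position 73.
The forward primer is identical to the top strand over positions 73–92: CCCTTGGTAAAACCGGTTCC.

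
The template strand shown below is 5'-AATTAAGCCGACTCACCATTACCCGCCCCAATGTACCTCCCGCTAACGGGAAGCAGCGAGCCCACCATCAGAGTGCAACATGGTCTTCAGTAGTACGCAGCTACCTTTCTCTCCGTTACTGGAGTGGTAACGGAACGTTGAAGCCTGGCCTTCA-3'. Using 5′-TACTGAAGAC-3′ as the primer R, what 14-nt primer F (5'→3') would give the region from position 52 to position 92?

5'-AGCAGCGAGCCCAC-3'

The reverse primer's reverse complement GTCTTCAGTA matches the template at positions 83–92; the product starts at position 52.
The forward primer is identical to the top strand over positions 52–65: AGCAGCGAGCCCAC.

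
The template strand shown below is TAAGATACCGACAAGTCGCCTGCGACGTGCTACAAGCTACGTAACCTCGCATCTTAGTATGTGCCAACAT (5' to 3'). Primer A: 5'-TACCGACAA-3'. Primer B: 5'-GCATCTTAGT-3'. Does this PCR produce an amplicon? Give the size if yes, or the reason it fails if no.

Primer A (TACCGACAA) matches the top strand at positions 6–14 (3' end points downstream).
Primer B (GCATCTTAGT) also matches the top strand directly, at positions 49–58 — its reverse complement ACTAAGATGC is not present.
Both primers anneal to the bottom strand with 3' ends pointing the same way, so neither can prime synthesis back toward the other.

No product — both primers anneal to the same strand and extend in the same direction.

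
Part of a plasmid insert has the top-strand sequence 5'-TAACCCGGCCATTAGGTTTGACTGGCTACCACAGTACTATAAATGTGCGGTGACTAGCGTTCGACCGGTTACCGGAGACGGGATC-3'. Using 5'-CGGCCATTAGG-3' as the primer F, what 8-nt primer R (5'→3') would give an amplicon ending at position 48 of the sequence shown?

5'-GCACATTT-3'

The forward primer binds at positions 6–16; the product's 3' end on the top strand is position 48.
The reverse primer anneals to the top strand over positions 41–48, i.e. to AAATGTGC.
Its sequence written 5'→3' is the reverse complement: GCACATTT.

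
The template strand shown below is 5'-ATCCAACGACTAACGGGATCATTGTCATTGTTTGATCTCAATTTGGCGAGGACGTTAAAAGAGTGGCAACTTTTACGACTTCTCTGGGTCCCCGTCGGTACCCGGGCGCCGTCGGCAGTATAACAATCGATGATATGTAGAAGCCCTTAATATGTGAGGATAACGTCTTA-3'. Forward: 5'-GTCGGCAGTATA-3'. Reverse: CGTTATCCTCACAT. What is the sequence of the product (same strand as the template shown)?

5'-GTCGGCAGTATAACAATCGATGATATGTAGAAGCCCTTAATATGTGAGGATAACG-3'

Scanning the template, GTCGGCAGTATA occurs at positions 111–122; this primer anneals to the bottom strand there with its 3' end pointing downstream.
Reverse complement of the reverse primer: ATGTGAGGATAACG. This occurs on the top strand at positions 152–165.
The product is the template from position 111 through 165 (55 bp).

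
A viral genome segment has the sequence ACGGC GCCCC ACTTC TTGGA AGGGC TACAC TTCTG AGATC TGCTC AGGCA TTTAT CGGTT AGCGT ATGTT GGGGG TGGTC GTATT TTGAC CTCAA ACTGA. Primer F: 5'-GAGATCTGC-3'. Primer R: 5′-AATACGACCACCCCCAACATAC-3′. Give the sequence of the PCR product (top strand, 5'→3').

5'-GAGATCTGCTCAGGCATTTATCGGTTAGCGTATGTTGGGGGTGGTCGTATT-3'

Scanning the template, GAGATCTGC occurs at positions 35–43; this primer anneals to the bottom strand there with its 3' end pointing downstream.
Reverse complement of the reverse primer: GTATGTTGGGGGTGGTCGTATT. This occurs on the top strand at positions 64–85.
The product is the template from position 35 through 85 (51 bp).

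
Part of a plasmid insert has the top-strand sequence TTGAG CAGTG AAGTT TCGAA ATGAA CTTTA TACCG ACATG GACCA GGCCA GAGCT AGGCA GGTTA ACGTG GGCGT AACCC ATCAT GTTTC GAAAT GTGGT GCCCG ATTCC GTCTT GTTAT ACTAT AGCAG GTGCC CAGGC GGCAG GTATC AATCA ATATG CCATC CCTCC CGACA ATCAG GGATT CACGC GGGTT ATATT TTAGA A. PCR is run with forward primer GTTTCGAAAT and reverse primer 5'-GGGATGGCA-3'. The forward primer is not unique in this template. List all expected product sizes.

155 bp, 82 bp

The forward primer GTTTCGAAAT matches the top strand at positions 13–22, 86–95.
The reverse primer's reverse complement is TGCCATCCC, matching at positions 159–167.
Each forward site pairs with the reverse site to give a product ending at position 167: sizes 155, 82 bp.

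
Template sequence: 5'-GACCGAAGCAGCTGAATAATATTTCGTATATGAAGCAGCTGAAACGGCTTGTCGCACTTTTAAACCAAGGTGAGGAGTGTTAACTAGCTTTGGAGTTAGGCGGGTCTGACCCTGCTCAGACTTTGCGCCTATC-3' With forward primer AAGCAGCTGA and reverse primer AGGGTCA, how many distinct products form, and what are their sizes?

Two products: 108 bp, 81 bp

The forward primer AAGCAGCTGA matches the top strand at positions 6–15, 33–42.
The reverse primer's reverse complement is TGACCCT, matching at positions 107–113.
Each forward site pairs with the reverse site to give a product ending at position 113: sizes 108, 81 bp.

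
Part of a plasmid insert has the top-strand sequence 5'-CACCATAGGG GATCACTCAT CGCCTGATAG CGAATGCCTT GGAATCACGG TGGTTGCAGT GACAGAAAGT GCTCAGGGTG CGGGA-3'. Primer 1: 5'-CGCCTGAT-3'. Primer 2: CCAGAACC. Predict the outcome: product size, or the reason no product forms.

Primer 2 (CCAGAACC) does not match the top strand, and its reverse complement GGTTCTGG does not match either.
With no annealing site for primer 2, no amplification occurs.

No product — primer 2 has no binding site in the template.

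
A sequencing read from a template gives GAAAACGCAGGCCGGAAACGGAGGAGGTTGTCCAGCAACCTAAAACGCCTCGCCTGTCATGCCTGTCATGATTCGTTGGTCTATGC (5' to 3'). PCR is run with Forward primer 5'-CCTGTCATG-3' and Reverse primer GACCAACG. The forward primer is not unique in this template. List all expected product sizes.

29 bp, 20 bp

The forward primer CCTGTCATG matches the top strand at positions 53–61, 62–70.
The reverse primer's reverse complement is CGTTGGTC, matching at positions 74–81.
Each forward site pairs with the reverse site to give a product ending at position 81: sizes 29, 20 bp.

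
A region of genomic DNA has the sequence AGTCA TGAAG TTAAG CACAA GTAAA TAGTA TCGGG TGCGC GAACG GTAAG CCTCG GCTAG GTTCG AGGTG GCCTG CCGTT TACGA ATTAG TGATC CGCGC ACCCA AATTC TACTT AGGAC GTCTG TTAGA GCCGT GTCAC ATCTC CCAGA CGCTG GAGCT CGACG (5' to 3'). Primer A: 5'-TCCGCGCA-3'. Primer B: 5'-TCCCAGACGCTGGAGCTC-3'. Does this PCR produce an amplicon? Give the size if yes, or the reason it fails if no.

No product — both primers anneal to the same strand and extend in the same direction.

Primer A (TCCGCGCA) matches the top strand at positions 94–101 (3' end points downstream).
Primer B (TCCCAGACGCTGGAGCTC) also matches the top strand directly, at positions 144–161 — its reverse complement GAGCTCCAGCGTCTGGGA is not present.
Both primers anneal to the bottom strand with 3' ends pointing the same way, so neither can prime synthesis back toward the other.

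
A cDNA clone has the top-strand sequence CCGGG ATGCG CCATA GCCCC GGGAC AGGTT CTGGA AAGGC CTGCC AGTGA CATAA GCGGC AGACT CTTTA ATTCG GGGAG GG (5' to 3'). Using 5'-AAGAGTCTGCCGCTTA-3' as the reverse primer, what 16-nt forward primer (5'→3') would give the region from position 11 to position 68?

5'-CCATAGCCCCGGGACA-3'

The reverse primer's reverse complement TAAGCGGCAGACTCTT matches the template at positions 53–68; the product starts at position 11.
The forward primer is identical to the top strand over positions 11–26: CCATAGCCCCGGGACA.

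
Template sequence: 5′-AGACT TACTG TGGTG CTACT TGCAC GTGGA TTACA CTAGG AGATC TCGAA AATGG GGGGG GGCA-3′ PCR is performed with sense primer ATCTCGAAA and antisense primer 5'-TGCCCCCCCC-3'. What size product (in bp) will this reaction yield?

22 bp

The forward primer matches the template at positions 43–51.
The reverse primer's reverse complement is GGGGGGGGCA, which matches the template at positions 55–64.
Product length = (reverse-primer end) − (forward-primer start) + 1 = 64 − 43 + 1 = 22 bp.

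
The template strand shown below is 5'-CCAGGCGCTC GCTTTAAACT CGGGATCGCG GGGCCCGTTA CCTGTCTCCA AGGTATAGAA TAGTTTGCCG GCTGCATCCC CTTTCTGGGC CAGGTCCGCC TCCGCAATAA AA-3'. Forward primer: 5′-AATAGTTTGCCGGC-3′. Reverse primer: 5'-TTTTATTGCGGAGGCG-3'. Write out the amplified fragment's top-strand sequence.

5'-AATAGTTTGCCGGCTGCATCCCCTTTCTGGGCCAGGTCCGCCTCCGCAATAAAA-3'

The forward primer matches the template at positions 59–72.
Taking the reverse complement of TTTTATTGCGGAGGCG gives CGCCTCCGCAATAAAA, found at positions 97–112 on the template; the primer anneals here to the top strand with its 3' end pointing upstream.
The product is the template from position 59 through 112 (54 bp).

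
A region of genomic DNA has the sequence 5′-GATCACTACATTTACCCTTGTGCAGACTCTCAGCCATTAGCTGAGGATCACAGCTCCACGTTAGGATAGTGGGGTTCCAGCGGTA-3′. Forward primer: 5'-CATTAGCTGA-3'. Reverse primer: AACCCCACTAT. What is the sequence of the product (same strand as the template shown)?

Forward primer CATTAGCTGA is found on the top strand at positions 35–44.
Reverse complement of the reverse primer: ATAGTGGGGTT. This occurs on the top strand at positions 66–76.
The product is the template from position 35 through 76 (42 bp).

5'-CATTAGCTGAGGATCACAGCTCCACGTTAGGATAGTGGGGTT-3'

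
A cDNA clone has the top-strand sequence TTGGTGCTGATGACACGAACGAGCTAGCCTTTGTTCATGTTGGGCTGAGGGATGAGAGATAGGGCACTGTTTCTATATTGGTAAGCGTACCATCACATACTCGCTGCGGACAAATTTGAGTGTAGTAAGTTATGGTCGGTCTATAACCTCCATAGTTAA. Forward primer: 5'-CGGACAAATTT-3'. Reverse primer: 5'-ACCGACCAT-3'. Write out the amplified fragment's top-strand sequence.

The forward primer matches the template at positions 107–117.
Taking the reverse complement of ACCGACCAT gives ATGGTCGGT, found at positions 132–140 on the template; the primer anneals here to the top strand with its 3' end pointing upstream.
The product is the template from position 107 through 140 (34 bp).

5'-CGGACAAATTTGAGTGTAGTAAGTTATGGTCGGT-3'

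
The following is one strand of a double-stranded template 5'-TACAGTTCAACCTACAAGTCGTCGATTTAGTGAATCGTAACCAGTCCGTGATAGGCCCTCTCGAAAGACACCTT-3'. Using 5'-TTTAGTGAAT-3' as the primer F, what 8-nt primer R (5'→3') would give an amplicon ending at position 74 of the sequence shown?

The forward primer binds at positions 26–35; the product's 3' end on the top strand is position 74.
The reverse primer anneals to the top strand over positions 67–74, i.e. to GACACCTT.
Its sequence written 5'→3' is the reverse complement: AAGGTGTC.

5'-AAGGTGTC-3'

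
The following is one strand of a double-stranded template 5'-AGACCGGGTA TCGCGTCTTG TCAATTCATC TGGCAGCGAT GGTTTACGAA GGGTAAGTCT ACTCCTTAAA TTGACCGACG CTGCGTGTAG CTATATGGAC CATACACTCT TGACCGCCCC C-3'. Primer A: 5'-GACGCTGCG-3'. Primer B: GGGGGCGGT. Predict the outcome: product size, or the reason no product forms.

Primer A (GACGCTGCG) matches the top strand at positions 77–85; it acts as a forward primer.
Primer B's reverse complement is ACCGCCCCC, matching the top strand at positions 113–121; it acts as a reverse primer.
The 3' ends face each other across positions 77–121, giving a 45 bp product.

Yes — a 45 bp product.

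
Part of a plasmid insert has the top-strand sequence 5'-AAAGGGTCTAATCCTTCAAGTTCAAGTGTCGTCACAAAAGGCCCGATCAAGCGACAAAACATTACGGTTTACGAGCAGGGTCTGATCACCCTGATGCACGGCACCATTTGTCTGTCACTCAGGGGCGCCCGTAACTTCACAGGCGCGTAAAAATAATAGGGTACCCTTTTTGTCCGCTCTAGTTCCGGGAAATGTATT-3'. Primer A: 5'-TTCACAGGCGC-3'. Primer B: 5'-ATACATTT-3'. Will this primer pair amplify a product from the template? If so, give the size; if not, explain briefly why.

Primer A (TTCACAGGCGC) matches the top strand at positions 136–146; it acts as a forward primer.
Primer B's reverse complement is AAATGTAT, matching the top strand at positions 190–197; it acts as a reverse primer.
The 3' ends face each other across positions 136–197, giving a 62 bp product.

Yes — a 62 bp product.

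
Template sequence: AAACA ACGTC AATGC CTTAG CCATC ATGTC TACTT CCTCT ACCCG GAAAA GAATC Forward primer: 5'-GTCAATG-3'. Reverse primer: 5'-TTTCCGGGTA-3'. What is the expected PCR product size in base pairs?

Forward primer GTCAATG is found on the top strand at positions 8–14.
The reverse primer's reverse complement is TACCCGGAAA, which matches the template at positions 40–49.
Product length = (reverse-primer end) − (forward-primer start) + 1 = 49 − 8 + 1 = 42 bp.

42 bp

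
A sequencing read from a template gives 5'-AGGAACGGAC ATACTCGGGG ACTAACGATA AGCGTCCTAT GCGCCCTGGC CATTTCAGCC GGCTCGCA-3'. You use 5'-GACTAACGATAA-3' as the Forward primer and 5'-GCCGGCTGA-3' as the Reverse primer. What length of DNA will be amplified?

44 bp

The forward primer matches the template at positions 20–31.
The reverse primer's reverse complement is TCAGCCGGC, which matches the template at positions 55–63.
Amplicon spans positions 20–63: 44 bp.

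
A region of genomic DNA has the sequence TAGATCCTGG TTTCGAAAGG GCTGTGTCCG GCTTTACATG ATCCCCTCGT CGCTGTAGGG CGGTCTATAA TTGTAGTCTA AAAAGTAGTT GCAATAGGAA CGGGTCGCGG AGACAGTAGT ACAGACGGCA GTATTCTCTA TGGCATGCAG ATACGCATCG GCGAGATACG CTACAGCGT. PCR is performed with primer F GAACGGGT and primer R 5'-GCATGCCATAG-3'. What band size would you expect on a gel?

51 bp

Forward primer GAACGGGT is found on the top strand at positions 98–105.
Taking the reverse complement of GCATGCCATAG gives CTATGGCATGC, found at positions 138–148 on the template; the primer anneals here to the top strand with its 3' end pointing upstream.
Amplicon spans positions 98–148: 51 bp.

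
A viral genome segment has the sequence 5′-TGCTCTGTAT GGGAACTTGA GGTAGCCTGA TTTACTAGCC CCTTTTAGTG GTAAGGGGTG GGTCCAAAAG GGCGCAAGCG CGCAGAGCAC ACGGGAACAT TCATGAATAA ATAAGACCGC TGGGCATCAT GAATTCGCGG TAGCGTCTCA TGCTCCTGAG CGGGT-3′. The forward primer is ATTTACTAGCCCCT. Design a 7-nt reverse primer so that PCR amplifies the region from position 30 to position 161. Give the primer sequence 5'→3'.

5'-GCTCAGG-3'

The product's 3' end on the top strand is position 161.
The reverse primer anneals to the top strand over positions 155–161, i.e. to CCTGAGC.
Its sequence written 5'→3' is the reverse complement: GCTCAGG.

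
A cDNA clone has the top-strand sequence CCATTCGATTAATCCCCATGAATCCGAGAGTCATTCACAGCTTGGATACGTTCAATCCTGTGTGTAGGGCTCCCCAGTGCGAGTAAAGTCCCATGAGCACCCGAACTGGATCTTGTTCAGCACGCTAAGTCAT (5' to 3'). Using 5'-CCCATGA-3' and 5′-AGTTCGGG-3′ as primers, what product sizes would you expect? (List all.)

93 bp, 18 bp

The forward primer CCCATGA matches the top strand at positions 15–21, 90–96.
The reverse primer's reverse complement is CCCGAACT, matching at positions 100–107.
Each forward site pairs with the reverse site to give a product ending at position 107: sizes 93, 18 bp.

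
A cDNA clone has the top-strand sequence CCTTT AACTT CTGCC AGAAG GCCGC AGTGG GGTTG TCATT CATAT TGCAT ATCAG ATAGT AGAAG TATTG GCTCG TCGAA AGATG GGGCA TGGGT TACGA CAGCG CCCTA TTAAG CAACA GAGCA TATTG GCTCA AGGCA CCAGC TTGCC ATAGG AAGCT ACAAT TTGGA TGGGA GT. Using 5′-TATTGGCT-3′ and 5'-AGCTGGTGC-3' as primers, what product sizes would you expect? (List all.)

81 bp, 21 bp

The forward primer TATTGGCT matches the top strand at positions 66–73, 126–133.
The reverse primer's reverse complement is GCACCAGCT, matching at positions 138–146.
Each forward site pairs with the reverse site to give a product ending at position 146: sizes 81, 21 bp.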